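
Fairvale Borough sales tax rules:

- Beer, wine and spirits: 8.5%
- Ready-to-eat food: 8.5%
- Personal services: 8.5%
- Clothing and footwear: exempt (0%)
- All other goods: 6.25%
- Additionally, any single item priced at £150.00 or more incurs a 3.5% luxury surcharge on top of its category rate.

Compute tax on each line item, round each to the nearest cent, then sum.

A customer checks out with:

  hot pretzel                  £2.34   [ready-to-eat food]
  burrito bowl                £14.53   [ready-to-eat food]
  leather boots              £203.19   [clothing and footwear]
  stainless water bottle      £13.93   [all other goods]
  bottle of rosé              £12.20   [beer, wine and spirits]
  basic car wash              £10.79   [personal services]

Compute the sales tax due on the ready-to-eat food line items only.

£1.44

Hot pretzel £2.34: ready-to-eat food → 8.5% → £0.20
Burrito bowl £14.53: ready-to-eat food → 8.5% → £1.24
Tax on ready-to-eat food = £0.20 + £1.24 = £1.44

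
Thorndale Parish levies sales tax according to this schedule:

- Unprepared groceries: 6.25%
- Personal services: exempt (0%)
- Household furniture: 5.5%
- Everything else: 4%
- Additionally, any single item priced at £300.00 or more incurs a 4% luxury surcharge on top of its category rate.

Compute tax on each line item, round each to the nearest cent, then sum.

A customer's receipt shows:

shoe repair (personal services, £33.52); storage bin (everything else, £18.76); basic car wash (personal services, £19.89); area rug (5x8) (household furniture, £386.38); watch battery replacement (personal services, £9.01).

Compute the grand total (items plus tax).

Shoe repair £33.52: personal services → 0% → £0.00
Storage bin £18.76: everything else → 4% → £0.75
Basic car wash £19.89: personal services → 0% → £0.00
Area rug (5x8) £386.38: household furniture → 5.5% + 4% surcharge = 9.5% → £36.71
Watch battery replacement £9.01: personal services → 0% → £0.00
Subtotal = £467.56; tax = £37.46; total due = £505.02

£505.02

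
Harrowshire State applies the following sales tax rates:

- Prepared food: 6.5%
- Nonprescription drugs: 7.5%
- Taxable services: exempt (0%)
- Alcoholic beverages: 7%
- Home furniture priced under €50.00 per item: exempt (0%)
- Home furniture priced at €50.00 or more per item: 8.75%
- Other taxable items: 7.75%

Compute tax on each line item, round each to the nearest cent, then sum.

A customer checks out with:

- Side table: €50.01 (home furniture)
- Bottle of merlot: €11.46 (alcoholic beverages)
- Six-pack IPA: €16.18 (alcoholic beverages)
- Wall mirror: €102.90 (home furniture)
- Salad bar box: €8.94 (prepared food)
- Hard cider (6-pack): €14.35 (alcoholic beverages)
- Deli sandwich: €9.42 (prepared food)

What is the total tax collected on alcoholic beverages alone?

Bottle of merlot €11.46: alcoholic beverages → 7% → €0.80
Six-pack IPA €16.18: alcoholic beverages → 7% → €1.13
Hard cider (6-pack) €14.35: alcoholic beverages → 7% → €1.00
Tax on alcoholic beverages = €0.80 + €1.13 + €1.00 = €2.93

€2.93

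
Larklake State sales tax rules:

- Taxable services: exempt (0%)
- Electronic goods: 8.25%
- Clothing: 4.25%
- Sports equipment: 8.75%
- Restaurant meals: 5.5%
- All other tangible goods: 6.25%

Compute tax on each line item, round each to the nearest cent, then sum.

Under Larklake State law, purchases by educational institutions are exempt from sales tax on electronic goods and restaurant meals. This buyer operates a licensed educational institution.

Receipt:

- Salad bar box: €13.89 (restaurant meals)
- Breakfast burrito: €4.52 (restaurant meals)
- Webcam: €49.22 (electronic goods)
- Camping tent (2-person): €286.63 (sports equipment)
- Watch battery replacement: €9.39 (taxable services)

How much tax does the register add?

€25.08

Salad bar box €13.89: restaurant meals, buyer-exempt → 0% → €0.00
Breakfast burrito €4.52: restaurant meals, buyer-exempt → 0% → €0.00
Webcam €49.22: electronic goods, buyer-exempt → 0% → €0.00
Camping tent (2-person) €286.63: sports equipment → 8.75% → €25.08
Watch battery replacement €9.39: taxable services → 0% → €0.00
Total tax = €25.08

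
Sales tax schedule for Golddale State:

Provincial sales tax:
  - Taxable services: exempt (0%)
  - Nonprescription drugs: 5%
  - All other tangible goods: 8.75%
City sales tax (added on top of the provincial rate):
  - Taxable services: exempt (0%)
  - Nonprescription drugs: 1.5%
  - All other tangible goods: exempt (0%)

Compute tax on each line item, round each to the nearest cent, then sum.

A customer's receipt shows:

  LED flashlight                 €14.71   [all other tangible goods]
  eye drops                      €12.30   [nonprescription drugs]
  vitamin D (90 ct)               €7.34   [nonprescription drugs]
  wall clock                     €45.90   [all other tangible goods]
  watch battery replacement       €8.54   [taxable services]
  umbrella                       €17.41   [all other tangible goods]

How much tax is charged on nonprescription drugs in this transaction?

€1.28

Eye drops €12.30: nonprescription drugs → 5% + 1.5% city = 6.5% → €0.80
Vitamin D (90 ct) €7.34: nonprescription drugs → 5% + 1.5% city = 6.5% → €0.48
Tax on nonprescription drugs = €0.80 + €0.48 = €1.28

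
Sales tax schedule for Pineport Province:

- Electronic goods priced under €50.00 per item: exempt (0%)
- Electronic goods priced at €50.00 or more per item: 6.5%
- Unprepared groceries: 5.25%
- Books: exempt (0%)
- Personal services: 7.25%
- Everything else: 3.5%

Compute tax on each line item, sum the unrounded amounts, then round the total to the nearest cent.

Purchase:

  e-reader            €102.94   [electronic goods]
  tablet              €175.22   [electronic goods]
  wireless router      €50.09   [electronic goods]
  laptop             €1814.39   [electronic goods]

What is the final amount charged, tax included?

€2281.91

E-reader €102.94: electronic goods, €50.00 or more → 6.5% → €6.6911
Tablet €175.22: electronic goods, €50.00 or more → 6.5% → €11.3893
Wireless router €50.09: electronic goods, €50.00 or more → 6.5% → €3.25585
Laptop €1814.39: electronic goods, €50.00 or more → 6.5% → €117.93535
Subtotal = €2142.64; unrounded tax = €139.2716 → €139.27; total due = €2281.91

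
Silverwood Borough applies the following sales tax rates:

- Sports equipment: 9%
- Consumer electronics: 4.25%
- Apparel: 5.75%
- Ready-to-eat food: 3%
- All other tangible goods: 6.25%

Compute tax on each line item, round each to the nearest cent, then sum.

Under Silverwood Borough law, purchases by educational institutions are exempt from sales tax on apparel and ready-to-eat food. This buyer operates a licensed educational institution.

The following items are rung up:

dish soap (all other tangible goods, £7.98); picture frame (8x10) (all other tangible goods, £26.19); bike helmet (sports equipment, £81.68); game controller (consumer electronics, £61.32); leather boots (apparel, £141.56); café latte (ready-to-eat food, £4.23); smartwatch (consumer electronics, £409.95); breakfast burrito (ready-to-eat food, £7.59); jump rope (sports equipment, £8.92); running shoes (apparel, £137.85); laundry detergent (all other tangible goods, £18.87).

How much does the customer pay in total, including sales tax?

£937.64

Dish soap £7.98: all other tangible goods → 6.25% → £0.50
Picture frame (8x10) £26.19: all other tangible goods → 6.25% → £1.64
Bike helmet £81.68: sports equipment → 9% → £7.35
Game controller £61.32: consumer electronics → 4.25% → £2.61
Leather boots £141.56: apparel, buyer-exempt → 0% → £0.00
Café latte £4.23: ready-to-eat food, buyer-exempt → 0% → £0.00
Smartwatch £409.95: consumer electronics → 4.25% → £17.42
Breakfast burrito £7.59: ready-to-eat food, buyer-exempt → 0% → £0.00
Jump rope £8.92: sports equipment → 9% → £0.80
Running shoes £137.85: apparel, buyer-exempt → 0% → £0.00
Laundry detergent £18.87: all other tangible goods → 6.25% → £1.18
Subtotal = £906.14; tax = £31.50; total due = £937.64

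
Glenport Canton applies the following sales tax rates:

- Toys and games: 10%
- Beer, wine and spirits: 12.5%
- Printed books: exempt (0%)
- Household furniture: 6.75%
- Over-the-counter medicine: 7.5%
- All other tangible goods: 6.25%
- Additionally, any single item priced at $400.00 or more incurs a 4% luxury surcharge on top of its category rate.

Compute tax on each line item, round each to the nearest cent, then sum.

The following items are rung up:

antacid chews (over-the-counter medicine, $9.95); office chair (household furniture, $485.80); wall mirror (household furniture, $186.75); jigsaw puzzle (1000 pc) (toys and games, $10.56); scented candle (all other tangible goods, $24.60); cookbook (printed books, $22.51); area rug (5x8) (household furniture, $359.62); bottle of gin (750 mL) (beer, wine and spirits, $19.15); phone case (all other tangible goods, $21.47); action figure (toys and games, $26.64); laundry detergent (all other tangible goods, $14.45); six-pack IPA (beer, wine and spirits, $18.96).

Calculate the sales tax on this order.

$102.11

Antacid chews $9.95: over-the-counter medicine → 7.5% → $0.75
Office chair $485.80: household furniture → 6.75% + 4% surcharge = 10.75% → $52.22
Wall mirror $186.75: household furniture → 6.75% → $12.61
Jigsaw puzzle (1000 pc) $10.56: toys and games → 10% → $1.06
Scented candle $24.60: all other tangible goods → 6.25% → $1.54
Cookbook $22.51: printed books → 0% → $0.00
Area rug (5x8) $359.62: household furniture → 6.75% → $24.27
Bottle of gin (750 mL) $19.15: beer, wine and spirits → 12.5% → $2.39
Phone case $21.47: all other tangible goods → 6.25% → $1.34
Action figure $26.64: toys and games → 10% → $2.66
Laundry detergent $14.45: all other tangible goods → 6.25% → $0.90
Six-pack IPA $18.96: beer, wine and spirits → 12.5% → $2.37
Total tax = $0.75 + $52.22 + $12.61 + $1.06 + $1.54 + $24.27 + $2.39 + $1.34 + $2.66 + $0.90 + $2.37 = $102.11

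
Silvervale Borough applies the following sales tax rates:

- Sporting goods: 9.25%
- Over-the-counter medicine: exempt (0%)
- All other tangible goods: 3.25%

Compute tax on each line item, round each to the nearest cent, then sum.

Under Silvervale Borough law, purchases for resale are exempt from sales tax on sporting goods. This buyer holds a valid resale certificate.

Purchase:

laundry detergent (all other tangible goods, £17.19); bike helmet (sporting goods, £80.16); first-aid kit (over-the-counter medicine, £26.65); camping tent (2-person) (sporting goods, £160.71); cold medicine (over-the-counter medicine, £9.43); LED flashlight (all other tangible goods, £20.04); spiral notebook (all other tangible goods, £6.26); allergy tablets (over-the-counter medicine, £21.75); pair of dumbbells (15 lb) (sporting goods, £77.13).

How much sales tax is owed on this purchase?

£1.41

Laundry detergent £17.19: all other tangible goods → 3.25% → £0.56
Bike helmet £80.16: sporting goods, buyer-exempt → 0% → £0.00
First-aid kit £26.65: over-the-counter medicine → 0% → £0.00
Camping tent (2-person) £160.71: sporting goods, buyer-exempt → 0% → £0.00
Cold medicine £9.43: over-the-counter medicine → 0% → £0.00
LED flashlight £20.04: all other tangible goods → 3.25% → £0.65
Spiral notebook £6.26: all other tangible goods → 3.25% → £0.20
Allergy tablets £21.75: over-the-counter medicine → 0% → £0.00
Pair of dumbbells (15 lb) £77.13: sporting goods, buyer-exempt → 0% → £0.00
Total tax = £0.56 + £0.65 + £0.20 = £1.41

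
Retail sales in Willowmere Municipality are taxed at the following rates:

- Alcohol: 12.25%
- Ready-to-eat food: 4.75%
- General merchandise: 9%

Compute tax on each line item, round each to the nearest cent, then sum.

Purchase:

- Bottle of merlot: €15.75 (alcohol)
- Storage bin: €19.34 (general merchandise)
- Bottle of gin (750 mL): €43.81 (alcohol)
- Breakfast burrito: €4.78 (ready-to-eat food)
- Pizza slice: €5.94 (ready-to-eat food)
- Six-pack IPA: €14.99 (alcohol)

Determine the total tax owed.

Bottle of merlot €15.75: alcohol → 12.25% → €1.93
Storage bin €19.34: general merchandise → 9% → €1.74
Bottle of gin (750 mL) €43.81: alcohol → 12.25% → €5.37
Breakfast burrito €4.78: ready-to-eat food → 4.75% → €0.23
Pizza slice €5.94: ready-to-eat food → 4.75% → €0.28
Six-pack IPA €14.99: alcohol → 12.25% → €1.84
Total tax = €1.93 + €1.74 + €5.37 + €0.23 + €0.28 + €1.84 = €11.39

€11.39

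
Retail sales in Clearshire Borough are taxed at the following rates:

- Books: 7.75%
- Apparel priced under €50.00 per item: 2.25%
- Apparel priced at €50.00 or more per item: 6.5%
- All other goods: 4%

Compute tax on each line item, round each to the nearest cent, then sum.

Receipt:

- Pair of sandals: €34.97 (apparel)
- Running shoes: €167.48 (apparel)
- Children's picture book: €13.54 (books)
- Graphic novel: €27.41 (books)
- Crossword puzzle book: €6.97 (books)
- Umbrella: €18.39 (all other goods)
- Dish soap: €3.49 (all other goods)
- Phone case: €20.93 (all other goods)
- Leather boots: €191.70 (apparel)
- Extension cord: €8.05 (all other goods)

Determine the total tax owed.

€29.89

Pair of sandals €34.97: apparel, under €50.00 → 2.25% → €0.79
Running shoes €167.48: apparel, €50.00 or more → 6.5% → €10.89
Children's picture book €13.54: books → 7.75% → €1.05
Graphic novel €27.41: books → 7.75% → €2.12
Crossword puzzle book €6.97: books → 7.75% → €0.54
Umbrella €18.39: all other goods → 4% → €0.74
Dish soap €3.49: all other goods → 4% → €0.14
Phone case €20.93: all other goods → 4% → €0.84
Leather boots €191.70: apparel, €50.00 or more → 6.5% → €12.46
Extension cord €8.05: all other goods → 4% → €0.32
Total tax = €0.79 + €10.89 + €1.05 + €2.12 + €0.54 + €0.74 + €0.14 + €0.84 + €12.46 + €0.32 = €29.89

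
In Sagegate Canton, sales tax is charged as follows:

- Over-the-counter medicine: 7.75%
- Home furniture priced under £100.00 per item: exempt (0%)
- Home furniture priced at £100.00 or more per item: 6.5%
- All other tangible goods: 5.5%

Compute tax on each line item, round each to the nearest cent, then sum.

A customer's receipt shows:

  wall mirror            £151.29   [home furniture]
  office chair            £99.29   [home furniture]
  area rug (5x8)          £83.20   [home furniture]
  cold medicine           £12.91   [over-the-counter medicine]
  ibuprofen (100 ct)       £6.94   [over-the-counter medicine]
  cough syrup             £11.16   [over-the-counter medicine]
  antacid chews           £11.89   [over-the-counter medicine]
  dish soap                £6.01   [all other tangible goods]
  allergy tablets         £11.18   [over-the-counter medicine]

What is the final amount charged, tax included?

Wall mirror £151.29: home furniture, £100.00 or more → 6.5% → £9.83
Office chair £99.29: home furniture, under £100.00 → 0% → £0.00
Area rug (5x8) £83.20: home furniture, under £100.00 → 0% → £0.00
Cold medicine £12.91: over-the-counter medicine → 7.75% → £1.00
Ibuprofen (100 ct) £6.94: over-the-counter medicine → 7.75% → £0.54
Cough syrup £11.16: over-the-counter medicine → 7.75% → £0.86
Antacid chews £11.89: over-the-counter medicine → 7.75% → £0.92
Dish soap £6.01: all other tangible goods → 5.5% → £0.33
Allergy tablets £11.18: over-the-counter medicine → 7.75% → £0.87
Subtotal = £393.87; tax = £14.35; total due = £408.22

£408.22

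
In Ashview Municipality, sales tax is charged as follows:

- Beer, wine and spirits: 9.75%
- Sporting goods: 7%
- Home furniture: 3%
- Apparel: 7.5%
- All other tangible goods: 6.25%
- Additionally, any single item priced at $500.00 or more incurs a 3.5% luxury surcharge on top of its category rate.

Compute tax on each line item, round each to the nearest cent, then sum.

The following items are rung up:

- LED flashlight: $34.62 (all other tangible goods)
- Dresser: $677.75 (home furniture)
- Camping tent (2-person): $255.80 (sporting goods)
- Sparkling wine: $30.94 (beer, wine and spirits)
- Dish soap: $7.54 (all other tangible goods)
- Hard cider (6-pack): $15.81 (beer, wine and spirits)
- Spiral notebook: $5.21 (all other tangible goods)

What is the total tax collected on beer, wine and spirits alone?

$4.56

Sparkling wine $30.94: beer, wine and spirits → 9.75% → $3.02
Hard cider (6-pack) $15.81: beer, wine and spirits → 9.75% → $1.54
Tax on beer, wine and spirits = $3.02 + $1.54 = $4.56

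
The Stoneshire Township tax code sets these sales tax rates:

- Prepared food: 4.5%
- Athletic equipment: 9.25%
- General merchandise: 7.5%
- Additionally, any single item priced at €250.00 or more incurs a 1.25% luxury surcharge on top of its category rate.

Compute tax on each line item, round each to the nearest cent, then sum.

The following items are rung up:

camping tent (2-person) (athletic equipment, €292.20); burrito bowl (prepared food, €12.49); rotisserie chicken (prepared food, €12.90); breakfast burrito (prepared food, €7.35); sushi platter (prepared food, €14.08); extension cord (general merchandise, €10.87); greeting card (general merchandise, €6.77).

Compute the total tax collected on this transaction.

Camping tent (2-person) €292.20: athletic equipment → 9.25% + 1.25% surcharge = 10.5% → €30.68
Burrito bowl €12.49: prepared food → 4.5% → €0.56
Rotisserie chicken €12.90: prepared food → 4.5% → €0.58
Breakfast burrito €7.35: prepared food → 4.5% → €0.33
Sushi platter €14.08: prepared food → 4.5% → €0.63
Extension cord €10.87: general merchandise → 7.5% → €0.82
Greeting card €6.77: general merchandise → 7.5% → €0.51
Total tax = €30.68 + €0.56 + €0.58 + €0.33 + €0.63 + €0.82 + €0.51 = €34.11

€34.11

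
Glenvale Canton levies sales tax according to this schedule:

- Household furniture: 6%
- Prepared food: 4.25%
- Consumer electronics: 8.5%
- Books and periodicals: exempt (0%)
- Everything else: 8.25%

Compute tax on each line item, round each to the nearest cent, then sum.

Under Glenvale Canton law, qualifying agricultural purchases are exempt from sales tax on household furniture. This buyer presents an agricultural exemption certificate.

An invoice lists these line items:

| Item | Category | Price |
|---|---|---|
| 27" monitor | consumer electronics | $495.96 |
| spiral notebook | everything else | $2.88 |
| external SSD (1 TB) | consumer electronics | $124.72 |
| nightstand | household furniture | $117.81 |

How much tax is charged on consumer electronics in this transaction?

$52.76

27" monitor $495.96: consumer electronics → 8.5% → $42.16
External SSD (1 TB) $124.72: consumer electronics → 8.5% → $10.60
Tax on consumer electronics = $42.16 + $10.60 = $52.76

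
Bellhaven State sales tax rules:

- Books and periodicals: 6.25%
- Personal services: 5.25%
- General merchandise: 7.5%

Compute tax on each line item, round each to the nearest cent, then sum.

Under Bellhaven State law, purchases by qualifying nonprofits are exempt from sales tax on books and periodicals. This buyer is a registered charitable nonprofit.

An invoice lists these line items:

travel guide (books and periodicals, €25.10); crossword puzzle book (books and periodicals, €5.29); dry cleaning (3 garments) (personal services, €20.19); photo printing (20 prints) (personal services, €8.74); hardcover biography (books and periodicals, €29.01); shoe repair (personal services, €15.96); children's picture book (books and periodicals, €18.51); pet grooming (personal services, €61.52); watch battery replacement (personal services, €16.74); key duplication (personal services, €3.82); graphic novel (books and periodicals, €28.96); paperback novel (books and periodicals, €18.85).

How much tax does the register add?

Travel guide €25.10: books and periodicals, buyer-exempt → 0% → €0.00
Crossword puzzle book €5.29: books and periodicals, buyer-exempt → 0% → €0.00
Dry cleaning (3 garments) €20.19: personal services → 5.25% → €1.06
Photo printing (20 prints) €8.74: personal services → 5.25% → €0.46
Hardcover biography €29.01: books and periodicals, buyer-exempt → 0% → €0.00
Shoe repair €15.96: personal services → 5.25% → €0.84
Children's picture book €18.51: books and periodicals, buyer-exempt → 0% → €0.00
Pet grooming €61.52: personal services → 5.25% → €3.23
Watch battery replacement €16.74: personal services → 5.25% → €0.88
Key duplication €3.82: personal services → 5.25% → €0.20
Graphic novel €28.96: books and periodicals, buyer-exempt → 0% → €0.00
Paperback novel €18.85: books and periodicals, buyer-exempt → 0% → €0.00
Total tax = €1.06 + €0.46 + €0.84 + €3.23 + €0.88 + €0.20 = €6.67

€6.67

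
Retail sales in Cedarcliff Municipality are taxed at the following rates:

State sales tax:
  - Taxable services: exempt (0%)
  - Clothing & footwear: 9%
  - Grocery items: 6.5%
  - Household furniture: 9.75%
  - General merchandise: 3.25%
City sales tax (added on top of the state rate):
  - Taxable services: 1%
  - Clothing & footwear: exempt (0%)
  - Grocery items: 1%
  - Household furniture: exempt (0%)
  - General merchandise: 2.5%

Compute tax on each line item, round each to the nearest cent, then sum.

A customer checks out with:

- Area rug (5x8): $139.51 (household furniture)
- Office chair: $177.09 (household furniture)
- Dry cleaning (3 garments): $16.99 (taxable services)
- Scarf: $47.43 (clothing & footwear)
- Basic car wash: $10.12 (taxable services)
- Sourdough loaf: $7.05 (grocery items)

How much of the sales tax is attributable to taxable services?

$0.27

Dry cleaning (3 garments) $16.99: taxable services → 0% + 1% city = 1% → $0.17
Basic car wash $10.12: taxable services → 0% + 1% city = 1% → $0.10
Tax on taxable services = $0.17 + $0.10 = $0.27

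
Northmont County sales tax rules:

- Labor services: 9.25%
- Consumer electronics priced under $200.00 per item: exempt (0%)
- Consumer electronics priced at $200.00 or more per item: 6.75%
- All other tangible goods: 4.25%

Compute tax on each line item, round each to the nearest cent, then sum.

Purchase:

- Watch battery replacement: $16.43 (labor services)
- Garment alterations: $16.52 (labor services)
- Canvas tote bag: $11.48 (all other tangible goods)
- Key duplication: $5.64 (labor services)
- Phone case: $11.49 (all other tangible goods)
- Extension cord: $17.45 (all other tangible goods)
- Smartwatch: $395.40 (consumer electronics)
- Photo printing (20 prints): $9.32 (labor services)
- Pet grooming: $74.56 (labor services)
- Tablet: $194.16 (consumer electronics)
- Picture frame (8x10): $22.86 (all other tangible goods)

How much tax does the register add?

Watch battery replacement $16.43: labor services → 9.25% → $1.52
Garment alterations $16.52: labor services → 9.25% → $1.53
Canvas tote bag $11.48: all other tangible goods → 4.25% → $0.49
Key duplication $5.64: labor services → 9.25% → $0.52
Phone case $11.49: all other tangible goods → 4.25% → $0.49
Extension cord $17.45: all other tangible goods → 4.25% → $0.74
Smartwatch $395.40: consumer electronics, $200.00 or more → 6.75% → $26.69
Photo printing (20 prints) $9.32: labor services → 9.25% → $0.86
Pet grooming $74.56: labor services → 9.25% → $6.90
Tablet $194.16: consumer electronics, under $200.00 → 0% → $0.00
Picture frame (8x10) $22.86: all other tangible goods → 4.25% → $0.97
Total tax = $1.52 + $1.53 + $0.49 + $0.52 + $0.49 + $0.74 + $26.69 + $0.86 + $6.90 + $0.97 = $40.71

$40.71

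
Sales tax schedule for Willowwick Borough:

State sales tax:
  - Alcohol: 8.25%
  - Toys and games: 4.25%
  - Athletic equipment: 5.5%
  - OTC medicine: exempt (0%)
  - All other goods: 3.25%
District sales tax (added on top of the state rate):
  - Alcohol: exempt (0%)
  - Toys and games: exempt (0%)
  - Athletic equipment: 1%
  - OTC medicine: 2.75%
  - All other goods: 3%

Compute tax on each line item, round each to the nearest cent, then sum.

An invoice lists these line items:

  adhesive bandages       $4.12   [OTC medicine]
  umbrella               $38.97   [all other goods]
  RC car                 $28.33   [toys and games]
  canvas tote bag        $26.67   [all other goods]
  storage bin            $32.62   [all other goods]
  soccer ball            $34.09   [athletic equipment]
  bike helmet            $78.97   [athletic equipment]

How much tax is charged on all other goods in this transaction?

$6.15

Umbrella $38.97: all other goods → 3.25% + 3% district = 6.25% → $2.44
Canvas tote bag $26.67: all other goods → 3.25% + 3% district = 6.25% → $1.67
Storage bin $32.62: all other goods → 3.25% + 3% district = 6.25% → $2.04
Tax on all other goods = $2.44 + $1.67 + $2.04 = $6.15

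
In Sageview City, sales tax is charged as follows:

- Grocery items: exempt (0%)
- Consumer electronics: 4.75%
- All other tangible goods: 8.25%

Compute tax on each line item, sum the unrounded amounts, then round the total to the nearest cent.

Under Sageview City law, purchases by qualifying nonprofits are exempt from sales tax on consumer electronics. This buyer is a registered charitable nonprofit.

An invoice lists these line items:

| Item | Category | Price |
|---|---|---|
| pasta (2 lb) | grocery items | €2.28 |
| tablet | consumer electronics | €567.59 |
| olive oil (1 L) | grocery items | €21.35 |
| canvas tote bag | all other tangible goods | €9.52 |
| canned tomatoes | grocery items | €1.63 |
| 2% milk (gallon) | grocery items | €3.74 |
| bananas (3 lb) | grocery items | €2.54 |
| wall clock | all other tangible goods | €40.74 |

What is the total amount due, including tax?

Pasta (2 lb) €2.28: grocery items → 0% → €0.00
Tablet €567.59: consumer electronics, buyer-exempt → 0% → €0.00
Olive oil (1 L) €21.35: grocery items → 0% → €0.00
Canvas tote bag €9.52: all other tangible goods → 8.25% → €0.7854
Canned tomatoes €1.63: grocery items → 0% → €0.00
2% milk (gallon) €3.74: grocery items → 0% → €0.00
Bananas (3 lb) €2.54: grocery items → 0% → €0.00
Wall clock €40.74: all other tangible goods → 8.25% → €3.36105
Subtotal = €649.39; unrounded tax = €4.14645 → €4.15; total due = €653.54

€653.54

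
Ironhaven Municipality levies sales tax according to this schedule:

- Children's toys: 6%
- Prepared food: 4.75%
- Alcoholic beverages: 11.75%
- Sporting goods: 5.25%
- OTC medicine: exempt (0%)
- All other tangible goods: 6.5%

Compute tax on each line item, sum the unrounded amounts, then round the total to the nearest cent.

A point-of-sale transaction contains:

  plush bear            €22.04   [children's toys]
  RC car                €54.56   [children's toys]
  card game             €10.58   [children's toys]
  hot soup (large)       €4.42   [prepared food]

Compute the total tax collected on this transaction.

€5.44

Plush bear €22.04: children's toys → 6% → €1.3224
RC car €54.56: children's toys → 6% → €3.2736
Card game €10.58: children's toys → 6% → €0.6348
Hot soup (large) €4.42: prepared food → 4.75% → €0.20995
Unrounded tax sum = €5.44075 → €5.44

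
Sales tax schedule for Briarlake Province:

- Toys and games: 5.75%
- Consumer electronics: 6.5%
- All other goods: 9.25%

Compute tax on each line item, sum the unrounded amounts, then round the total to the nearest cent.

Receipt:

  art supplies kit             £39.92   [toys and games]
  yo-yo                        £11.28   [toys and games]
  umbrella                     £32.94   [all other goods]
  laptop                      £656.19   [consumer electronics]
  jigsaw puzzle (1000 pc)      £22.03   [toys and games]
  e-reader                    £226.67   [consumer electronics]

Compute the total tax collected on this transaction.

Art supplies kit £39.92: toys and games → 5.75% → £2.2954
Yo-yo £11.28: toys and games → 5.75% → £0.6486
Umbrella £32.94: all other goods → 9.25% → £3.04695
Laptop £656.19: consumer electronics → 6.5% → £42.65235
Jigsaw puzzle (1000 pc) £22.03: toys and games → 5.75% → £1.266725
E-reader £226.67: consumer electronics → 6.5% → £14.73355
Unrounded tax sum = £64.643575 → £64.64

£64.64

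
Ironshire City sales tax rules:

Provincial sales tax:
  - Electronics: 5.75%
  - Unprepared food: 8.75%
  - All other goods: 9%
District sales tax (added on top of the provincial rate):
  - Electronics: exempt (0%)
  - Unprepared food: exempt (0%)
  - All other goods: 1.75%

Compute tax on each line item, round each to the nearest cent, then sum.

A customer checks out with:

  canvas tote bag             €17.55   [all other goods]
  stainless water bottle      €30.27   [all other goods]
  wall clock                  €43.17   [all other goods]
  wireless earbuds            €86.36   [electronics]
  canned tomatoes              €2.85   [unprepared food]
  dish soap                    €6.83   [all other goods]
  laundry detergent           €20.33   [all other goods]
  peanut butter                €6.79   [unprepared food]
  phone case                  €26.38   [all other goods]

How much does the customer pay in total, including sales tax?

Canvas tote bag €17.55: all other goods → 9% + 1.75% district = 10.75% → €1.89
Stainless water bottle €30.27: all other goods → 9% + 1.75% district = 10.75% → €3.25
Wall clock €43.17: all other goods → 9% + 1.75% district = 10.75% → €4.64
Wireless earbuds €86.36: electronics → 5.75% + 0% district = 5.75% → €4.97
Canned tomatoes €2.85: unprepared food → 8.75% + 0% district = 8.75% → €0.25
Dish soap €6.83: all other goods → 9% + 1.75% district = 10.75% → €0.73
Laundry detergent €20.33: all other goods → 9% + 1.75% district = 10.75% → €2.19
Peanut butter €6.79: unprepared food → 8.75% + 0% district = 8.75% → €0.59
Phone case €26.38: all other goods → 9% + 1.75% district = 10.75% → €2.84
Subtotal = €240.53; tax = €21.35; total due = €261.88

€261.88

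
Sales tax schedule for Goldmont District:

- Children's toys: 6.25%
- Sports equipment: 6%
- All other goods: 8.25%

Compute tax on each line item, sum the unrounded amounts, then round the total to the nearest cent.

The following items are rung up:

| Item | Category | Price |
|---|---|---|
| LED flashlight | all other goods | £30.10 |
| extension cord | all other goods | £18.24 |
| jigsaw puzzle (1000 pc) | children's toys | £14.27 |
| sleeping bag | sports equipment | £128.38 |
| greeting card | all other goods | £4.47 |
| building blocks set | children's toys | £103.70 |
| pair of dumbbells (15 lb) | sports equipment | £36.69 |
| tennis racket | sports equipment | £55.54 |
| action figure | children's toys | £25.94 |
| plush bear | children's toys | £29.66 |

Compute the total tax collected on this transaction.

LED flashlight £30.10: all other goods → 8.25% → £2.48325
Extension cord £18.24: all other goods → 8.25% → £1.5048
Jigsaw puzzle (1000 pc) £14.27: children's toys → 6.25% → £0.891875
Sleeping bag £128.38: sports equipment → 6% → £7.7028
Greeting card £4.47: all other goods → 8.25% → £0.368775
Building blocks set £103.70: children's toys → 6.25% → £6.48125
Pair of dumbbells (15 lb) £36.69: sports equipment → 6% → £2.2014
Tennis racket £55.54: sports equipment → 6% → £3.3324
Action figure £25.94: children's toys → 6.25% → £1.62125
Plush bear £29.66: children's toys → 6.25% → £1.85375
Unrounded tax sum = £28.44155 → £28.44

£28.44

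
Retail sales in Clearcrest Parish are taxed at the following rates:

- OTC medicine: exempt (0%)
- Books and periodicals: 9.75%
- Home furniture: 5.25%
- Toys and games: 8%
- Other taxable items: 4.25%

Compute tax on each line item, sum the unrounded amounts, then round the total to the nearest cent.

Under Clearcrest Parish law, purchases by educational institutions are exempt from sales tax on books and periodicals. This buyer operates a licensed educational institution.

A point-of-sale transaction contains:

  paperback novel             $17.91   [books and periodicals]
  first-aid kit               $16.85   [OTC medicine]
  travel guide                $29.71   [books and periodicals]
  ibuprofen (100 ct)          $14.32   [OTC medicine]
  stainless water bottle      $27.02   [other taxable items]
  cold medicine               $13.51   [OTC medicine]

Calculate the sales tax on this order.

Paperback novel $17.91: books and periodicals, buyer-exempt → 0% → $0.00
First-aid kit $16.85: OTC medicine → 0% → $0.00
Travel guide $29.71: books and periodicals, buyer-exempt → 0% → $0.00
Ibuprofen (100 ct) $14.32: OTC medicine → 0% → $0.00
Stainless water bottle $27.02: other taxable items → 4.25% → $1.14835
Cold medicine $13.51: OTC medicine → 0% → $0.00
Unrounded tax sum = $1.14835 → $1.15

$1.15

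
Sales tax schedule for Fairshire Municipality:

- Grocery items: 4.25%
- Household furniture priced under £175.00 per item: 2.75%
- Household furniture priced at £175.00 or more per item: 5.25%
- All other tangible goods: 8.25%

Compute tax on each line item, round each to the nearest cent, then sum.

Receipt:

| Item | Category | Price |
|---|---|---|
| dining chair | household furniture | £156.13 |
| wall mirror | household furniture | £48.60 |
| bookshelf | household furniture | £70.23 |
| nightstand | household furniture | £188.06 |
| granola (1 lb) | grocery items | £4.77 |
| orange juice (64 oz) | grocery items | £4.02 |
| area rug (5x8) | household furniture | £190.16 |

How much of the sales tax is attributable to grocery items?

Granola (1 lb) £4.77: grocery items → 4.25% → £0.20
Orange juice (64 oz) £4.02: grocery items → 4.25% → £0.17
Tax on grocery items = £0.20 + £0.17 = £0.37

£0.37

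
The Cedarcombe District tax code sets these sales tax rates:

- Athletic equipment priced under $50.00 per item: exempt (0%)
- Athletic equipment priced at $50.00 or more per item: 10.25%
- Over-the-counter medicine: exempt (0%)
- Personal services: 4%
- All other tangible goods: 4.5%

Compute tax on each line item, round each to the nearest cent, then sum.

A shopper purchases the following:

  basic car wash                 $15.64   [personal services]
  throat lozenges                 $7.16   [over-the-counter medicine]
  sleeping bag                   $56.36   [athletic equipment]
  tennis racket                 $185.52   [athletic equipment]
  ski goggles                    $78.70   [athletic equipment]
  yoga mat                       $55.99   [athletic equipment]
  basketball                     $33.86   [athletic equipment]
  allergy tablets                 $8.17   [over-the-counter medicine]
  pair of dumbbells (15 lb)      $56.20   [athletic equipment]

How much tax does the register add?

Basic car wash $15.64: personal services → 4% → $0.63
Throat lozenges $7.16: over-the-counter medicine → 0% → $0.00
Sleeping bag $56.36: athletic equipment, $50.00 or more → 10.25% → $5.78
Tennis racket $185.52: athletic equipment, $50.00 or more → 10.25% → $19.02
Ski goggles $78.70: athletic equipment, $50.00 or more → 10.25% → $8.07
Yoga mat $55.99: athletic equipment, $50.00 or more → 10.25% → $5.74
Basketball $33.86: athletic equipment, under $50.00 → 0% → $0.00
Allergy tablets $8.17: over-the-counter medicine → 0% → $0.00
Pair of dumbbells (15 lb) $56.20: athletic equipment, $50.00 or more → 10.25% → $5.76
Total tax = $0.63 + $5.78 + $19.02 + $8.07 + $5.74 + $5.76 = $45.00

$45.00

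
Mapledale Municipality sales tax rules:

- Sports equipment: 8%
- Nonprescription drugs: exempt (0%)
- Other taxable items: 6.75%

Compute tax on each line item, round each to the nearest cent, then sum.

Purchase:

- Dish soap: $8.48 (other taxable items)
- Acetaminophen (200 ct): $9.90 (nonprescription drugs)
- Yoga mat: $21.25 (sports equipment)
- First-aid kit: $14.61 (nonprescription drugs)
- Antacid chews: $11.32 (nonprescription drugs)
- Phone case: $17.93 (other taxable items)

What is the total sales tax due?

Dish soap $8.48: other taxable items → 6.75% → $0.57
Acetaminophen (200 ct) $9.90: nonprescription drugs → 0% → $0.00
Yoga mat $21.25: sports equipment → 8% → $1.70
First-aid kit $14.61: nonprescription drugs → 0% → $0.00
Antacid chews $11.32: nonprescription drugs → 0% → $0.00
Phone case $17.93: other taxable items → 6.75% → $1.21
Total tax = $0.57 + $1.70 + $1.21 = $3.48

$3.48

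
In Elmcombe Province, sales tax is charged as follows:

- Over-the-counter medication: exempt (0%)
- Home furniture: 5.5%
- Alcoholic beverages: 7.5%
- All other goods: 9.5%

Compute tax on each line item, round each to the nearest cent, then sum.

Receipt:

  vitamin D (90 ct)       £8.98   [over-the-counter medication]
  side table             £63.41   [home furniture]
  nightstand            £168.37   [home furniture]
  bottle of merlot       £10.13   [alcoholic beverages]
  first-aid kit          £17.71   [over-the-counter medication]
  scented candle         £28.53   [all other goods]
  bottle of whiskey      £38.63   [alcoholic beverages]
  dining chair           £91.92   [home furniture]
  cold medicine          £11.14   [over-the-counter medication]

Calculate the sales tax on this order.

£24.18

Vitamin D (90 ct) £8.98: over-the-counter medication → 0% → £0.00
Side table £63.41: home furniture → 5.5% → £3.49
Nightstand £168.37: home furniture → 5.5% → £9.26
Bottle of merlot £10.13: alcoholic beverages → 7.5% → £0.76
First-aid kit £17.71: over-the-counter medication → 0% → £0.00
Scented candle £28.53: all other goods → 9.5% → £2.71
Bottle of whiskey £38.63: alcoholic beverages → 7.5% → £2.90
Dining chair £91.92: home furniture → 5.5% → £5.06
Cold medicine £11.14: over-the-counter medication → 0% → £0.00
Total tax = £3.49 + £9.26 + £0.76 + £2.71 + £2.90 + £5.06 = £24.18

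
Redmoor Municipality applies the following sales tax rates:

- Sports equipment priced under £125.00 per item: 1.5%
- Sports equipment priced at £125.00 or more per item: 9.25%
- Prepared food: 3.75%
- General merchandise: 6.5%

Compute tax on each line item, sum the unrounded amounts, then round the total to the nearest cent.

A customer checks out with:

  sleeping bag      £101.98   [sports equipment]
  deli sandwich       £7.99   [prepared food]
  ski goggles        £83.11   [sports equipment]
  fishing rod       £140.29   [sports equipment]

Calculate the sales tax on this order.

Sleeping bag £101.98: sports equipment, under £125.00 → 1.5% → £1.5297
Deli sandwich £7.99: prepared food → 3.75% → £0.299625
Ski goggles £83.11: sports equipment, under £125.00 → 1.5% → £1.24665
Fishing rod £140.29: sports equipment, £125.00 or more → 9.25% → £12.976825
Unrounded tax sum = £16.0528 → £16.05

£16.05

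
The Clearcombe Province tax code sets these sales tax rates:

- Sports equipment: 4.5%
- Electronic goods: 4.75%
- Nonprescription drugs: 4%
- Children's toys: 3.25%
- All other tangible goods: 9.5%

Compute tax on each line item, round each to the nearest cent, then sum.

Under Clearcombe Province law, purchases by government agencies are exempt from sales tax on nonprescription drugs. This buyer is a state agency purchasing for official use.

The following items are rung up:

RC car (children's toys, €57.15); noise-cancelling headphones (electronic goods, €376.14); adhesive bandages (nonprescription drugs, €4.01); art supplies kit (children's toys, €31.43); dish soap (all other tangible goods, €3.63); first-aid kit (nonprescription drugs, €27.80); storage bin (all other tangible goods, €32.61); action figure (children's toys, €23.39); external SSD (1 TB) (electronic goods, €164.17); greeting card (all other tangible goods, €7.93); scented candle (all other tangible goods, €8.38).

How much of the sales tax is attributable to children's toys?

RC car €57.15: children's toys → 3.25% → €1.86
Art supplies kit €31.43: children's toys → 3.25% → €1.02
Action figure €23.39: children's toys → 3.25% → €0.76
Tax on children's toys = €1.86 + €1.02 + €0.76 = €3.64

€3.64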